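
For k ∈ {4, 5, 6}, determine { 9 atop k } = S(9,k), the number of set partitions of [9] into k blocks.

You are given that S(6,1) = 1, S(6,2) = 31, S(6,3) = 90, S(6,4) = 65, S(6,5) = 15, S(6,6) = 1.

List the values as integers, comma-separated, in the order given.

row 7: T[7][2]=2·31+1=63  T[7][3]=3·90+31=301  T[7][4]=4·65+90=350  T[7][5]=5·15+65=140  T[7][6]=6·1+15=21
row 8: T[8][3]=3·301+63=966  T[8][4]=4·350+301=1701  T[8][5]=5·140+350=1050  T[8][6]=6·21+140=266
row 9: T[9][4]=4·1701+966=7770  T[9][5]=5·1050+1701=6951  T[9][6]=6·266+1050=2646
Read S(9,4) = 7770, S(9,5) = 6951, S(9,6) = 2646.

7770, 6951, 2646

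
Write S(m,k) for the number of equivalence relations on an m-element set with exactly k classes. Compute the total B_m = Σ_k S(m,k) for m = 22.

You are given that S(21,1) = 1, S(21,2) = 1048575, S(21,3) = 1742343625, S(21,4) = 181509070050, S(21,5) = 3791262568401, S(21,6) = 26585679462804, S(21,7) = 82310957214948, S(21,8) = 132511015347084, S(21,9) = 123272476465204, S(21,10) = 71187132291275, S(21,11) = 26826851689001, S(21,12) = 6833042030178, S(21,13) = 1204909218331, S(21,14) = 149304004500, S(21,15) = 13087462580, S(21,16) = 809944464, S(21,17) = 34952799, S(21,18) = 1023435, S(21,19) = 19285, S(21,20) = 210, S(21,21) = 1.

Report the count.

4506715738447323

r22: T_22,1=1×1+0=1; T_22,2=2×1048575+1=2097151; T_22,3=3×1742343625+1048575=5228079450; T_22,4=4×181509070050+1742343625=727778623825; T_22,5=5×3791262568401+181509070050=19137821912055; T_22,6=6×26585679462804+3791262568401=163305339345225; T_22,7=7×82310957214948+26585679462804=602762379967440; T_22,8=8×132511015347084+82310957214948=1142399079991620; T_22,9=9×123272476465204+132511015347084=1241963303533920; T_22,10=10×71187132291275+123272476465204=835143799377954; T_22,11=11×26826851689001+71187132291275=366282500870286; T_22,12=12×6833042030178+26826851689001=108823356051137; T_22,13=13×1204909218331+6833042030178=22496861868481; T_22,14=14×149304004500+1204909218331=3295165281331; T_22,15=15×13087462580+149304004500=345615943200; T_22,16=16×809944464+13087462580=26046574004; T_22,17=17×34952799+809944464=1404142047; T_22,18=18×1023435+34952799=53374629; T_22,19=19×19285+1023435=1389850; T_22,20=20×210+19285=23485; T_22,21=21×1+210=231; T_22,22=22×0+1=1
B_22 = ΣS(22,k) = 1+2097151+5228079450+727778623825+19137821912055+163305339345225+602762379967440+1142399079991620+1241963303533920+835143799377954+366282500870286+108823356051137+22496861868481+3295165281331+345615943200+26046574004+1404142047+53374629+1389850+23485+231+1 = 4506715738447323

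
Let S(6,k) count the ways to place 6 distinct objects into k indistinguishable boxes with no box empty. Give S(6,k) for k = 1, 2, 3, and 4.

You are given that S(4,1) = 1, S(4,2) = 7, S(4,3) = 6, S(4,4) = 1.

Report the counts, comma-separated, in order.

1, 31, 90, 65

@5  (5,1):1·1+0→1, (5,2):7·2+1→15, (5,3):6·3+7→25, (5,4):1·4+6→10
@6  (6,1):1·1+0→1, (6,2):15·2+1→31, (6,3):25·3+15→90, (6,4):10·4+25→65
Read S(6,1) = 1, S(6,2) = 31, S(6,3) = 90, S(6,4) = 65.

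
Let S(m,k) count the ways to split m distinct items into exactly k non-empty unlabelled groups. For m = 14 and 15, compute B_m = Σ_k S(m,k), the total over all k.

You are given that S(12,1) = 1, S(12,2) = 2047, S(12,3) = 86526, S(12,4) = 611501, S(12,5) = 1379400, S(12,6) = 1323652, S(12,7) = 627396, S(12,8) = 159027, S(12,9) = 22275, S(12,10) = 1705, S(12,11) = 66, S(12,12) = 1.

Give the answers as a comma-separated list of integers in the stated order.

row 13: T[13][1]=1·1+0=1  T[13][2]=2·2047+1=4095  T[13][3]=3·86526+2047=261625  T[13][4]=4·611501+86526=2532530  T[13][5]=5·1379400+611501=7508501  T[13][6]=6·1323652+1379400=9321312  T[13][7]=7·627396+1323652=5715424  T[13][8]=8·159027+627396=1899612  T[13][9]=9·22275+159027=359502  T[13][10]=10·1705+22275=39325  T[13][11]=11·66+1705=2431  T[13][12]=12·1+66=78  T[13][13]=13·0+1=1
row 14: T[14][1]=1·1+0=1  T[14][2]=2·4095+1=8191  T[14][3]=3·261625+4095=788970  T[14][4]=4·2532530+261625=10391745  T[14][5]=5·7508501+2532530=40075035  T[14][6]=6·9321312+7508501=63436373  T[14][7]=7·5715424+9321312=49329280  T[14][8]=8·1899612+5715424=20912320  T[14][9]=9·359502+1899612=5135130  T[14][10]=10·39325+359502=752752  T[14][11]=11·2431+39325=66066  T[14][12]=12·78+2431=3367  T[14][13]=13·1+78=91  T[14][14]=14·0+1=1
row 15: T[15][1]=1·1+0=1  T[15][2]=2·8191+1=16383  T[15][3]=3·788970+8191=2375101  T[15][4]=4·10391745+788970=42355950  T[15][5]=5·40075035+10391745=210766920  T[15][6]=6·63436373+40075035=420693273  T[15][7]=7·49329280+63436373=408741333  T[15][8]=8·20912320+49329280=216627840  T[15][9]=9·5135130+20912320=67128490  T[15][10]=10·752752+5135130=12662650  T[15][11]=11·66066+752752=1479478  T[15][12]=12·3367+66066=106470  T[15][13]=13·91+3367=4550  T[15][14]=14·1+91=105  T[15][15]=15·0+1=1
B_14 = ΣS(14,k) = 1+8191+788970+10391745+40075035+63436373+49329280+20912320+5135130+752752+66066+3367+91+1 = 190899322
B_15 = ΣS(15,k) = 1+16383+2375101+42355950+210766920+420693273+408741333+216627840+67128490+12662650+1479478+106470+4550+105+1 = 1382958545

190899322, 1382958545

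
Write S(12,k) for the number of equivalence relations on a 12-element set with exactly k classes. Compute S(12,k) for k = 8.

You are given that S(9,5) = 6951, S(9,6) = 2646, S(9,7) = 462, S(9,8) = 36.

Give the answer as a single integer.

row 10: T[10][6]=6·2646+6951=22827  T[10][7]=7·462+2646=5880  T[10][8]=8·36+462=750
row 11: T[11][7]=7·5880+22827=63987  T[11][8]=8·750+5880=11880
row 12: T[12][8]=8·11880+63987=159027
Read S(12,8) = 159027.

159027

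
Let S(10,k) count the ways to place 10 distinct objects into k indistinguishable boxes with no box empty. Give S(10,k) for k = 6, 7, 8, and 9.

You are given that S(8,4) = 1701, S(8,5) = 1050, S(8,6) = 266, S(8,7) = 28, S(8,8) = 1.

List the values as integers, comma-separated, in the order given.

22827, 5880, 750, 45

row 9: T[9][5]=5·1050+1701=6951  T[9][6]=6·266+1050=2646  T[9][7]=7·28+266=462  T[9][8]=8·1+28=36  T[9][9]=9·0+1=1
row 10: T[10][6]=6·2646+6951=22827  T[10][7]=7·462+2646=5880  T[10][8]=8·36+462=750  T[10][9]=9·1+36=45
Read S(10,6) = 22827, S(10,7) = 5880, S(10,8) = 750, S(10,9) = 45.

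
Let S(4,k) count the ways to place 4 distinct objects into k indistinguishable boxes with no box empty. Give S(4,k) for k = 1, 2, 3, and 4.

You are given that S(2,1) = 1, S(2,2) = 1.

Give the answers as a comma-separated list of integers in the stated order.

1, 7, 6, 1

row 3: T[3][1]=1·1+0=1  T[3][2]=2·1+1=3  T[3][3]=3·0+1=1
row 4: T[4][1]=1·1+0=1  T[4][2]=2·3+1=7  T[4][3]=3·1+3=6  T[4][4]=4·0+1=1
Read S(4,1) = 1, S(4,2) = 7, S(4,3) = 6, S(4,4) = 1.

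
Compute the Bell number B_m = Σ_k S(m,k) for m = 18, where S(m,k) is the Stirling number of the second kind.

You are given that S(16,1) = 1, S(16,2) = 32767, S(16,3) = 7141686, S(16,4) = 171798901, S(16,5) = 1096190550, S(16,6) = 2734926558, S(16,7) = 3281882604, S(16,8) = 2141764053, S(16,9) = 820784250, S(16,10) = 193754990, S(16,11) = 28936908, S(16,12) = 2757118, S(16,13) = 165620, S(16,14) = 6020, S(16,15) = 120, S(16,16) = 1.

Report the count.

682076806159

@17  (17,1):1·1+0→1, (17,2):32767·2+1→65535, (17,3):7141686·3+32767→21457825, (17,4):171798901·4+7141686→694337290, (17,5):1096190550·5+171798901→5652751651, (17,6):2734926558·6+1096190550→17505749898, (17,7):3281882604·7+2734926558→25708104786, (17,8):2141764053·8+3281882604→20415995028, (17,9):820784250·9+2141764053→9528822303, (17,10):193754990·10+820784250→2758334150, (17,11):28936908·11+193754990→512060978, (17,12):2757118·12+28936908→62022324, (17,13):165620·13+2757118→4910178, (17,14):6020·14+165620→249900, (17,15):120·15+6020→7820, (17,16):1·16+120→136, (17,17):0·17+1→1
@18  (18,1):1·1+0→1, (18,2):65535·2+1→131071, (18,3):21457825·3+65535→64439010, (18,4):694337290·4+21457825→2798806985, (18,5):5652751651·5+694337290→28958095545, (18,6):17505749898·6+5652751651→110687251039, (18,7):25708104786·7+17505749898→197462483400, (18,8):20415995028·8+25708104786→189036065010, (18,9):9528822303·9+20415995028→106175395755, (18,10):2758334150·10+9528822303→37112163803, (18,11):512060978·11+2758334150→8391004908, (18,12):62022324·12+512060978→1256328866, (18,13):4910178·13+62022324→125854638, (18,14):249900·14+4910178→8408778, (18,15):7820·15+249900→367200, (18,16):136·16+7820→9996, (18,17):1·17+136→153, (18,18):0·18+1→1
B_18 = ΣS(18,k) = 1+131071+64439010+2798806985+28958095545+110687251039+197462483400+189036065010+106175395755+37112163803+8391004908+1256328866+125854638+8408778+367200+9996+153+1 = 682076806159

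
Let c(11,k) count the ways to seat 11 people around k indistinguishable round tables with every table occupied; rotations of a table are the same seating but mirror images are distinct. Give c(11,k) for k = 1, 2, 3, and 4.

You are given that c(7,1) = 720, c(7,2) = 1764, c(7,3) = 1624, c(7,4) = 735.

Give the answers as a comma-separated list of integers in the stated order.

[8] T[8,1]:7*720+0=5040 · T[8,2]:7*1764+720=13068 · T[8,3]:7*1624+1764=13132 · T[8,4]:7*735+1624=6769
[9] T[9,1]:8*5040+0=40320 · T[9,2]:8*13068+5040=109584 · T[9,3]:8*13132+13068=118124 · T[9,4]:8*6769+13132=67284
[10] T[10,1]:9*40320+0=362880 · T[10,2]:9*109584+40320=1026576 · T[10,3]:9*118124+109584=1172700 · T[10,4]:9*67284+118124=723680
[11] T[11,1]:10*362880+0=3628800 · T[11,2]:10*1026576+362880=10628640 · T[11,3]:10*1172700+1026576=12753576 · T[11,4]:10*723680+1172700=8409500
Read c(11,1) = 3628800, c(11,2) = 10628640, c(11,3) = 12753576, c(11,4) = 8409500.

3628800, 10628640, 12753576, 8409500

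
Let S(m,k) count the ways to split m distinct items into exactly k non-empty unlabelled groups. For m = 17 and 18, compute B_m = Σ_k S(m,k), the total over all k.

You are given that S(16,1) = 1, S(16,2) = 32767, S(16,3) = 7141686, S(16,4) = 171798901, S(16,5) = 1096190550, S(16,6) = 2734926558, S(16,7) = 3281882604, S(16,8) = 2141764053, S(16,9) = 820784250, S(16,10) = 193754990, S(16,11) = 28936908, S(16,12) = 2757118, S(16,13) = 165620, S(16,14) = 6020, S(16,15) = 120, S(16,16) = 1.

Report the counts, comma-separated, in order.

82864869804, 682076806159

@17  (17,1):1·1+0→1, (17,2):32767·2+1→65535, (17,3):7141686·3+32767→21457825, (17,4):171798901·4+7141686→694337290, (17,5):1096190550·5+171798901→5652751651, (17,6):2734926558·6+1096190550→17505749898, (17,7):3281882604·7+2734926558→25708104786, (17,8):2141764053·8+3281882604→20415995028, (17,9):820784250·9+2141764053→9528822303, (17,10):193754990·10+820784250→2758334150, (17,11):28936908·11+193754990→512060978, (17,12):2757118·12+28936908→62022324, (17,13):165620·13+2757118→4910178, (17,14):6020·14+165620→249900, (17,15):120·15+6020→7820, (17,16):1·16+120→136, (17,17):0·17+1→1
@18  (18,1):1·1+0→1, (18,2):65535·2+1→131071, (18,3):21457825·3+65535→64439010, (18,4):694337290·4+21457825→2798806985, (18,5):5652751651·5+694337290→28958095545, (18,6):17505749898·6+5652751651→110687251039, (18,7):25708104786·7+17505749898→197462483400, (18,8):20415995028·8+25708104786→189036065010, (18,9):9528822303·9+20415995028→106175395755, (18,10):2758334150·10+9528822303→37112163803, (18,11):512060978·11+2758334150→8391004908, (18,12):62022324·12+512060978→1256328866, (18,13):4910178·13+62022324→125854638, (18,14):249900·14+4910178→8408778, (18,15):7820·15+249900→367200, (18,16):136·16+7820→9996, (18,17):1·17+136→153, (18,18):0·18+1→1
B_17 = ΣS(17,k) = 1+65535+21457825+694337290+5652751651+17505749898+25708104786+20415995028+9528822303+2758334150+512060978+62022324+4910178+249900+7820+136+1 = 82864869804
B_18 = ΣS(18,k) = 1+131071+64439010+2798806985+28958095545+110687251039+197462483400+189036065010+106175395755+37112163803+8391004908+1256328866+125854638+8408778+367200+9996+153+1 = 682076806159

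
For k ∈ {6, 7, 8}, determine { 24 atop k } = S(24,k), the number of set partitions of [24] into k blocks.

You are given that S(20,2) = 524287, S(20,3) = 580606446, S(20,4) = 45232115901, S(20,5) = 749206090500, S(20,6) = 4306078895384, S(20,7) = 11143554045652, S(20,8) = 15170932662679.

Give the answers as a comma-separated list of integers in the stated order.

[21] T[21,3]:3*580606446+524287=1742343625 · T[21,4]:4*45232115901+580606446=181509070050 · T[21,5]:5*749206090500+45232115901=3791262568401 · T[21,6]:6*4306078895384+749206090500=26585679462804 · T[21,7]:7*11143554045652+4306078895384=82310957214948 · T[21,8]:8*15170932662679+11143554045652=132511015347084
[22] T[22,4]:4*181509070050+1742343625=727778623825 · T[22,5]:5*3791262568401+181509070050=19137821912055 · T[22,6]:6*26585679462804+3791262568401=163305339345225 · T[22,7]:7*82310957214948+26585679462804=602762379967440 · T[22,8]:8*132511015347084+82310957214948=1142399079991620
[23] T[23,5]:5*19137821912055+727778623825=96416888184100 · T[23,6]:6*163305339345225+19137821912055=998969857983405 · T[23,7]:7*602762379967440+163305339345225=4382641999117305 · T[23,8]:8*1142399079991620+602762379967440=9741955019900400
[24] T[24,6]:6*998969857983405+96416888184100=6090236036084530 · T[24,7]:7*4382641999117305+998969857983405=31677463851804540 · T[24,8]:8*9741955019900400+4382641999117305=82318282158320505
Read S(24,6) = 6090236036084530, S(24,7) = 31677463851804540, S(24,8) = 82318282158320505.

6090236036084530, 31677463851804540, 82318282158320505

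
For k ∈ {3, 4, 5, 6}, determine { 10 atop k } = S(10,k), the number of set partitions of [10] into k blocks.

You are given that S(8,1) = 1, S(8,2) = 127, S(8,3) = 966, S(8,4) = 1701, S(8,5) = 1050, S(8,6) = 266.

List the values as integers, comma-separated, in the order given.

r9: T_9,2=2×127+1=255; T_9,3=3×966+127=3025; T_9,4=4×1701+966=7770; T_9,5=5×1050+1701=6951; T_9,6=6×266+1050=2646
r10: T_10,3=3×3025+255=9330; T_10,4=4×7770+3025=34105; T_10,5=5×6951+7770=42525; T_10,6=6×2646+6951=22827
Read S(10,3) = 9330, S(10,4) = 34105, S(10,5) = 42525, S(10,6) = 22827.

9330, 34105, 42525, 22827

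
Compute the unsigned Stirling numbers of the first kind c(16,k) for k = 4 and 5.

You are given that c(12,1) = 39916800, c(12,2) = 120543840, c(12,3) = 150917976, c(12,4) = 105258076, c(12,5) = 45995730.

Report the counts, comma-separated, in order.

5056995703824, 2706813345600

@13  (13,1):39916800·12+0→479001600, (13,2):120543840·12+39916800→1486442880, (13,3):150917976·12+120543840→1931559552, (13,4):105258076·12+150917976→1414014888, (13,5):45995730·12+105258076→657206836
@14  (14,2):1486442880·13+479001600→19802759040, (14,3):1931559552·13+1486442880→26596717056, (14,4):1414014888·13+1931559552→20313753096, (14,5):657206836·13+1414014888→9957703756
@15  (15,3):26596717056·14+19802759040→392156797824, (15,4):20313753096·14+26596717056→310989260400, (15,5):9957703756·14+20313753096→159721605680
@16  (16,4):310989260400·15+392156797824→5056995703824, (16,5):159721605680·15+310989260400→2706813345600
Read c(16,4) = 5056995703824, c(16,5) = 2706813345600.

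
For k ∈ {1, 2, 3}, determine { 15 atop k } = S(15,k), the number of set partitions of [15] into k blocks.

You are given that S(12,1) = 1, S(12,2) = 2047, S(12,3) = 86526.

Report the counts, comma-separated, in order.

1, 16383, 2375101

i=13: T(13,1)=0+1·1=1 | T(13,2)=1+2·2047=4095 | T(13,3)=2047+3·86526=261625
i=14: T(14,1)=0+1·1=1 | T(14,2)=1+2·4095=8191 | T(14,3)=4095+3·261625=788970
i=15: T(15,1)=0+1·1=1 | T(15,2)=1+2·8191=16383 | T(15,3)=8191+3·788970=2375101
Read S(15,1) = 1, S(15,2) = 16383, S(15,3) = 2375101.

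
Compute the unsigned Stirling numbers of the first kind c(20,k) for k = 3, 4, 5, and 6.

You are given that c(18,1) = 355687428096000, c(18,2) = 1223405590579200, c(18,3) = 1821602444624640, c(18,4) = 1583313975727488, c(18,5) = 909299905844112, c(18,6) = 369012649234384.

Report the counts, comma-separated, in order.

@19  (19,2):1223405590579200·18+355687428096000→22376988058521600, (19,3):1821602444624640·18+1223405590579200→34012249593822720, (19,4):1583313975727488·18+1821602444624640→30321254007719424, (19,5):909299905844112·18+1583313975727488→17950712280921504, (19,6):369012649234384·18+909299905844112→7551527592063024
@20  (20,3):34012249593822720·19+22376988058521600→668609730341153280, (20,4):30321254007719424·19+34012249593822720→610116075740491776, (20,5):17950712280921504·19+30321254007719424→371384787345228000, (20,6):7551527592063024·19+17950712280921504→161429736530118960
Read c(20,3) = 668609730341153280, c(20,4) = 610116075740491776, c(20,5) = 371384787345228000, c(20,6) = 161429736530118960.

668609730341153280, 610116075740491776, 371384787345228000, 161429736530118960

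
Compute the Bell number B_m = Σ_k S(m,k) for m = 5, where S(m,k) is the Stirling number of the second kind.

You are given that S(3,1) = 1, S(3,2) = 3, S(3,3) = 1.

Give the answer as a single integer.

52

[4] T[4,1]:1*1+0=1 · T[4,2]:2*3+1=7 · T[4,3]:3*1+3=6 · T[4,4]:4*0+1=1
[5] T[5,1]:1*1+0=1 · T[5,2]:2*7+1=15 · T[5,3]:3*6+7=25 · T[5,4]:4*1+6=10 · T[5,5]:5*0+1=1
B_5 = ΣS(5,k) = 1+15+25+10+1 = 52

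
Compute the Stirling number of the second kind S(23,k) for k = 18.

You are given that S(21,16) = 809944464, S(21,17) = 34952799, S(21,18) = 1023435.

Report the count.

row 22: T[22][17]=17·34952799+809944464=1404142047  T[22][18]=18·1023435+34952799=53374629
row 23: T[23][18]=18·53374629+1404142047=2364885369
Read S(23,18) = 2364885369.

2364885369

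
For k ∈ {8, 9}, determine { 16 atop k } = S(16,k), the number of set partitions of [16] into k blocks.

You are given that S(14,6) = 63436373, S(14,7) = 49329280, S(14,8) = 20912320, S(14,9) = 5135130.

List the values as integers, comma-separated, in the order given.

2141764053, 820784250

[15] T[15,7]:7*49329280+63436373=408741333 · T[15,8]:8*20912320+49329280=216627840 · T[15,9]:9*5135130+20912320=67128490
[16] T[16,8]:8*216627840+408741333=2141764053 · T[16,9]:9*67128490+216627840=820784250
Read S(16,8) = 2141764053, S(16,9) = 820784250.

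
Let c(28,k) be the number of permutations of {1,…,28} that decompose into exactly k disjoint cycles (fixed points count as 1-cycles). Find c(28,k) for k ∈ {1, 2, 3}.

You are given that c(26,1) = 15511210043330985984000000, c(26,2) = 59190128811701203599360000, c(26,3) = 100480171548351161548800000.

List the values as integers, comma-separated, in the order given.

@27  (27,1):15511210043330985984000000·26+0→403291461126605635584000000, (27,2):59190128811701203599360000·26+15511210043330985984000000→1554454559147562279567360000, (27,3):100480171548351161548800000·26+59190128811701203599360000→2671674589068831403868160000
@28  (28,1):403291461126605635584000000·27+0→10888869450418352160768000000, (28,2):1554454559147562279567360000·27+403291461126605635584000000→42373564558110787183902720000, (28,3):2671674589068831403868160000·27+1554454559147562279567360000→73689668464006010184007680000
Read c(28,1) = 10888869450418352160768000000, c(28,2) = 42373564558110787183902720000, c(28,3) = 73689668464006010184007680000.

10888869450418352160768000000, 42373564558110787183902720000, 73689668464006010184007680000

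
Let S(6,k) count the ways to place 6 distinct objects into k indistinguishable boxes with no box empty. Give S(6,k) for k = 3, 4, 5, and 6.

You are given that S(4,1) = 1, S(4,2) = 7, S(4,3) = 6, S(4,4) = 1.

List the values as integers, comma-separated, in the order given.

90, 65, 15, 1

i=5: T(5,2)=1+2·7=15 | T(5,3)=7+3·6=25 | T(5,4)=6+4·1=10 | T(5,5)=1+5·0=1
i=6: T(6,3)=15+3·25=90 | T(6,4)=25+4·10=65 | T(6,5)=10+5·1=15 | T(6,6)=1+6·0=1
Read S(6,3) = 90, S(6,4) = 65, S(6,5) = 15, S(6,6) = 1.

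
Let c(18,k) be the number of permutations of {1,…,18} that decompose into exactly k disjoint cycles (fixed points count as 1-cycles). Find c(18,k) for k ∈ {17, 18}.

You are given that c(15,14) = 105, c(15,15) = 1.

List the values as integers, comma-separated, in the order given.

153, 1

row 16: T[16][15]=15·1+105=120  T[16][16]=15·0+1=1
row 17: T[17][16]=16·1+120=136  T[17][17]=16·0+1=1
row 18: T[18][17]=17·1+136=153  T[18][18]=17·0+1=1
Read c(18,17) = 153, c(18,18) = 1.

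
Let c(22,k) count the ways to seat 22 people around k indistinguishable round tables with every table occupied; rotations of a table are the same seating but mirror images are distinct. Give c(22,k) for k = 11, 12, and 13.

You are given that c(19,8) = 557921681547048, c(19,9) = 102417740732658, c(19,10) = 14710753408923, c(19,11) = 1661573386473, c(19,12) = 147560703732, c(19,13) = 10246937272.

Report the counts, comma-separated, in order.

i=20: T(20,9)=557921681547048+19·102417740732658=2503858755467550 | T(20,10)=102417740732658+19·14710753408923=381922055502195 | T(20,11)=14710753408923+19·1661573386473=46280647751910 | T(20,12)=1661573386473+19·147560703732=4465226757381 | T(20,13)=147560703732+19·10246937272=342252511900
i=21: T(21,10)=2503858755467550+20·381922055502195=10142299865511450 | T(21,11)=381922055502195+20·46280647751910=1307535010540395 | T(21,12)=46280647751910+20·4465226757381=135585182899530 | T(21,13)=4465226757381+20·342252511900=11310276995381
i=22: T(22,11)=10142299865511450+21·1307535010540395=37600535086859745 | T(22,12)=1307535010540395+21·135585182899530=4154823851430525 | T(22,13)=135585182899530+21·11310276995381=373100999802531
Read c(22,11) = 37600535086859745, c(22,12) = 4154823851430525, c(22,13) = 373100999802531.

37600535086859745, 4154823851430525, 373100999802531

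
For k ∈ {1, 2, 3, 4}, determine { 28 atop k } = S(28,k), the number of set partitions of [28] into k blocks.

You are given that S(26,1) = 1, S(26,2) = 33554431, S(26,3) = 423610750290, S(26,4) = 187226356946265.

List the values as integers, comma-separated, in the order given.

1, 134217727, 3812664524766, 2998587019946701

row 27: T[27][1]=1·1+0=1  T[27][2]=2·33554431+1=67108863  T[27][3]=3·423610750290+33554431=1270865805301  T[27][4]=4·187226356946265+423610750290=749329038535350
row 28: T[28][1]=1·1+0=1  T[28][2]=2·67108863+1=134217727  T[28][3]=3·1270865805301+67108863=3812664524766  T[28][4]=4·749329038535350+1270865805301=2998587019946701
Read S(28,1) = 1, S(28,2) = 134217727, S(28,3) = 3812664524766, S(28,4) = 2998587019946701.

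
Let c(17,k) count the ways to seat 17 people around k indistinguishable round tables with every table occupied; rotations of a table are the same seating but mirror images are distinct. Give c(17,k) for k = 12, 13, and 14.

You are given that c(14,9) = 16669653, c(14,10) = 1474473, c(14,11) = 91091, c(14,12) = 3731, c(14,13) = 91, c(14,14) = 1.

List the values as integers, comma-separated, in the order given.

156952432, 8394022, 323680

i=15: T(15,10)=16669653+14·1474473=37312275 | T(15,11)=1474473+14·91091=2749747 | T(15,12)=91091+14·3731=143325 | T(15,13)=3731+14·91=5005 | T(15,14)=91+14·1=105
i=16: T(16,11)=37312275+15·2749747=78558480 | T(16,12)=2749747+15·143325=4899622 | T(16,13)=143325+15·5005=218400 | T(16,14)=5005+15·105=6580
i=17: T(17,12)=78558480+16·4899622=156952432 | T(17,13)=4899622+16·218400=8394022 | T(17,14)=218400+16·6580=323680
Read c(17,12) = 156952432, c(17,13) = 8394022, c(17,14) = 323680.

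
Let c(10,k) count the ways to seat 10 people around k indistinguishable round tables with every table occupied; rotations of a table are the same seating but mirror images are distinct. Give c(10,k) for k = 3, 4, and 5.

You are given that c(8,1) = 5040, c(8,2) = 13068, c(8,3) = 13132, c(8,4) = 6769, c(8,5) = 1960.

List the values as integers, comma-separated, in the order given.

1172700, 723680, 269325

[9] T[9,2]:8*13068+5040=109584 · T[9,3]:8*13132+13068=118124 · T[9,4]:8*6769+13132=67284 · T[9,5]:8*1960+6769=22449
[10] T[10,3]:9*118124+109584=1172700 · T[10,4]:9*67284+118124=723680 · T[10,5]:9*22449+67284=269325
Read c(10,3) = 1172700, c(10,4) = 723680, c(10,5) = 269325.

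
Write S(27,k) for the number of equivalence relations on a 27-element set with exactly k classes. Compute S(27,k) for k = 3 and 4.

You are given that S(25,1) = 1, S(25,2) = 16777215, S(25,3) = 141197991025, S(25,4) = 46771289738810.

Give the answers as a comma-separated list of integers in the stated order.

@26  (26,2):16777215·2+1→33554431, (26,3):141197991025·3+16777215→423610750290, (26,4):46771289738810·4+141197991025→187226356946265
@27  (27,3):423610750290·3+33554431→1270865805301, (27,4):187226356946265·4+423610750290→749329038535350
Read S(27,3) = 1270865805301, S(27,4) = 749329038535350.

1270865805301, 749329038535350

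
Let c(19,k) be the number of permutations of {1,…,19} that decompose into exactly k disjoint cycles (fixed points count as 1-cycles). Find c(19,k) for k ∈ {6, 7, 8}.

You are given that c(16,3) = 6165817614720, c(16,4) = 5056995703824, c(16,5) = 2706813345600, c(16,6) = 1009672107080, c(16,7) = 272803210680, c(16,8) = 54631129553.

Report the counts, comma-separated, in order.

r17: T_17,4=16×5056995703824+6165817614720=87077748875904; T_17,5=16×2706813345600+5056995703824=48366009233424; T_17,6=16×1009672107080+2706813345600=18861567058880; T_17,7=16×272803210680+1009672107080=5374523477960; T_17,8=16×54631129553+272803210680=1146901283528
r18: T_18,5=17×48366009233424+87077748875904=909299905844112; T_18,6=17×18861567058880+48366009233424=369012649234384; T_18,7=17×5374523477960+18861567058880=110228466184200; T_18,8=17×1146901283528+5374523477960=24871845297936
r19: T_19,6=18×369012649234384+909299905844112=7551527592063024; T_19,7=18×110228466184200+369012649234384=2353125040549984; T_19,8=18×24871845297936+110228466184200=557921681547048
Read c(19,6) = 7551527592063024, c(19,7) = 2353125040549984, c(19,8) = 557921681547048.

7551527592063024, 2353125040549984, 557921681547048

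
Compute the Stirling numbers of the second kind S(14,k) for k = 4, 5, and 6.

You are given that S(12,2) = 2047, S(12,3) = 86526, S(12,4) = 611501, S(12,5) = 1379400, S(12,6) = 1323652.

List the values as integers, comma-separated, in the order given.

10391745, 40075035, 63436373

row 13: T[13][3]=3·86526+2047=261625  T[13][4]=4·611501+86526=2532530  T[13][5]=5·1379400+611501=7508501  T[13][6]=6·1323652+1379400=9321312
row 14: T[14][4]=4·2532530+261625=10391745  T[14][5]=5·7508501+2532530=40075035  T[14][6]=6·9321312+7508501=63436373
Read S(14,4) = 10391745, S(14,5) = 40075035, S(14,6) = 63436373.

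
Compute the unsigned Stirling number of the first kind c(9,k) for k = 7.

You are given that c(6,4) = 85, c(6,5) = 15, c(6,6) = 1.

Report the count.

[7] T[7,5]:6*15+85=175 · T[7,6]:6*1+15=21 · T[7,7]:6*0+1=1
[8] T[8,6]:7*21+175=322 · T[8,7]:7*1+21=28
[9] T[9,7]:8*28+322=546
Read c(9,7) = 546.

546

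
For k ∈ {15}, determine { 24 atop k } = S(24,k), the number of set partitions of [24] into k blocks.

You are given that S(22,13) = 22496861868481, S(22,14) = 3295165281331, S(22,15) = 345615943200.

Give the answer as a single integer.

@23  (23,14):3295165281331·14+22496861868481→68629175807115, (23,15):345615943200·15+3295165281331→8479404429331
@24  (24,15):8479404429331·15+68629175807115→195820242247080
Read S(24,15) = 195820242247080.

195820242247080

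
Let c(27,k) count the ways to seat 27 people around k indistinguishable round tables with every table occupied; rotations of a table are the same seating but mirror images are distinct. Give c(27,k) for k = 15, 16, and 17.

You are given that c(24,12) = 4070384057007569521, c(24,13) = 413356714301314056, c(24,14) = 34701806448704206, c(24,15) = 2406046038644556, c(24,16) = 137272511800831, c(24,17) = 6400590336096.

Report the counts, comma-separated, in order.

@25  (25,13):413356714301314056·24+4070384057007569521→13990945200239106865, (25,14):34701806448704206·24+413356714301314056→1246200069070215000, (25,15):2406046038644556·24+34701806448704206→92446911376173550, (25,16):137272511800831·24+2406046038644556→5700586321864500, (25,17):6400590336096·24+137272511800831→290886679867135
@26  (26,14):1246200069070215000·25+13990945200239106865→45145946926994481865, (26,15):92446911376173550·25+1246200069070215000→3557372853474553750, (26,16):5700586321864500·25+92446911376173550→234961569422786050, (26,17):290886679867135·25+5700586321864500→12972753318542875
@27  (27,15):3557372853474553750·26+45145946926994481865→137637641117332879365, (27,16):234961569422786050·26+3557372853474553750→9666373658466991050, (27,17):12972753318542875·26+234961569422786050→572253155704900800
Read c(27,15) = 137637641117332879365, c(27,16) = 9666373658466991050, c(27,17) = 572253155704900800.

137637641117332879365, 9666373658466991050, 572253155704900800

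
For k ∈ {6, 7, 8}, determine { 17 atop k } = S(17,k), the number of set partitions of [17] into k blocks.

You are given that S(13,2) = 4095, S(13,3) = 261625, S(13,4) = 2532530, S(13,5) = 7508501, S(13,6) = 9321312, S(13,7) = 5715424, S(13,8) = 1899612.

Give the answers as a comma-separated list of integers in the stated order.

[14] T[14,3]:3*261625+4095=788970 · T[14,4]:4*2532530+261625=10391745 · T[14,5]:5*7508501+2532530=40075035 · T[14,6]:6*9321312+7508501=63436373 · T[14,7]:7*5715424+9321312=49329280 · T[14,8]:8*1899612+5715424=20912320
[15] T[15,4]:4*10391745+788970=42355950 · T[15,5]:5*40075035+10391745=210766920 · T[15,6]:6*63436373+40075035=420693273 · T[15,7]:7*49329280+63436373=408741333 · T[15,8]:8*20912320+49329280=216627840
[16] T[16,5]:5*210766920+42355950=1096190550 · T[16,6]:6*420693273+210766920=2734926558 · T[16,7]:7*408741333+420693273=3281882604 · T[16,8]:8*216627840+408741333=2141764053
[17] T[17,6]:6*2734926558+1096190550=17505749898 · T[17,7]:7*3281882604+2734926558=25708104786 · T[17,8]:8*2141764053+3281882604=20415995028
Read S(17,6) = 17505749898, S(17,7) = 25708104786, S(17,8) = 20415995028.

17505749898, 25708104786, 20415995028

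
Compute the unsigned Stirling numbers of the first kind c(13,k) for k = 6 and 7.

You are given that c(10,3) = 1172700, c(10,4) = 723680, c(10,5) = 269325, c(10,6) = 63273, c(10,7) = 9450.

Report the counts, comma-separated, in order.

206070150, 44990231

@11  (11,4):723680·10+1172700→8409500, (11,5):269325·10+723680→3416930, (11,6):63273·10+269325→902055, (11,7):9450·10+63273→157773
@12  (12,5):3416930·11+8409500→45995730, (12,6):902055·11+3416930→13339535, (12,7):157773·11+902055→2637558
@13  (13,6):13339535·12+45995730→206070150, (13,7):2637558·12+13339535→44990231
Read c(13,6) = 206070150, c(13,7) = 44990231.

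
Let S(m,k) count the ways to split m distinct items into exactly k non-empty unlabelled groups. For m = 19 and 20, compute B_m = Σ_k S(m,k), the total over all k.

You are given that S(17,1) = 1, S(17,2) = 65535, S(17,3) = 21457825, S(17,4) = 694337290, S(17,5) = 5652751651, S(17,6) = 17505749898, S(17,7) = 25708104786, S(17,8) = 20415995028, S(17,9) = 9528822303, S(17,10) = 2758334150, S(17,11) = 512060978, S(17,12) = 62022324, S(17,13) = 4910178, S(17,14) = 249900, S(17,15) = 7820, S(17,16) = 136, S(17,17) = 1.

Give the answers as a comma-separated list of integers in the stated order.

5832742205057, 51724158235372

row 18: T[18][1]=1·1+0=1  T[18][2]=2·65535+1=131071  T[18][3]=3·21457825+65535=64439010  T[18][4]=4·694337290+21457825=2798806985  T[18][5]=5·5652751651+694337290=28958095545  T[18][6]=6·17505749898+5652751651=110687251039  T[18][7]=7·25708104786+17505749898=197462483400  T[18][8]=8·20415995028+25708104786=189036065010  T[18][9]=9·9528822303+20415995028=106175395755  T[18][10]=10·2758334150+9528822303=37112163803  T[18][11]=11·512060978+2758334150=8391004908  T[18][12]=12·62022324+512060978=1256328866  T[18][13]=13·4910178+62022324=125854638  T[18][14]=14·249900+4910178=8408778  T[18][15]=15·7820+249900=367200  T[18][16]=16·136+7820=9996  T[18][17]=17·1+136=153  T[18][18]=18·0+1=1
row 19: T[19][1]=1·1+0=1  T[19][2]=2·131071+1=262143  T[19][3]=3·64439010+131071=193448101  T[19][4]=4·2798806985+64439010=11259666950  T[19][5]=5·28958095545+2798806985=147589284710  T[19][6]=6·110687251039+28958095545=693081601779  T[19][7]=7·197462483400+110687251039=1492924634839  T[19][8]=8·189036065010+197462483400=1709751003480  T[19][9]=9·106175395755+189036065010=1144614626805  T[19][10]=10·37112163803+106175395755=477297033785  T[19][11]=11·8391004908+37112163803=129413217791  T[19][12]=12·1256328866+8391004908=23466951300  T[19][13]=13·125854638+1256328866=2892439160  T[19][14]=14·8408778+125854638=243577530  T[19][15]=15·367200+8408778=13916778  T[19][16]=16·9996+367200=527136  T[19][17]=17·153+9996=12597  T[19][18]=18·1+153=171  T[19][19]=19·0+1=1
row 20: T[20][1]=1·1+0=1  T[20][2]=2·262143+1=524287  T[20][3]=3·193448101+262143=580606446  T[20][4]=4·11259666950+193448101=45232115901  T[20][5]=5·147589284710+11259666950=749206090500  T[20][6]=6·693081601779+147589284710=4306078895384  T[20][7]=7·1492924634839+693081601779=11143554045652  T[20][8]=8·1709751003480+1492924634839=15170932662679  T[20][9]=9·1144614626805+1709751003480=12011282644725  T[20][10]=10·477297033785+1144614626805=5917584964655  T[20][11]=11·129413217791+477297033785=1900842429486  T[20][12]=12·23466951300+129413217791=411016633391  T[20][13]=13·2892439160+23466951300=61068660380  T[20][14]=14·243577530+2892439160=6302524580  T[20][15]=15·13916778+243577530=452329200  T[20][16]=16·527136+13916778=22350954  T[20][17]=17·12597+527136=741285  T[20][18]=18·171+12597=15675  T[20][19]=19·1+171=190  T[20][20]=20·0+1=1
B_19 = ΣS(19,k) = 1+262143+193448101+11259666950+147589284710+693081601779+1492924634839+1709751003480+1144614626805+477297033785+129413217791+23466951300+2892439160+243577530+13916778+527136+12597+171+1 = 5832742205057
B_20 = ΣS(20,k) = 1+524287+580606446+45232115901+749206090500+4306078895384+11143554045652+15170932662679+12011282644725+5917584964655+1900842429486+411016633391+61068660380+6302524580+452329200+22350954+741285+15675+190+1 = 51724158235372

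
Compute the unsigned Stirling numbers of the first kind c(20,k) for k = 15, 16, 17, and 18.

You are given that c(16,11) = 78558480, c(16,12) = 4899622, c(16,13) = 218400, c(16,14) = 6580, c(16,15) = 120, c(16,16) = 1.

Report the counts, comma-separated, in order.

[17] T[17,12]:16*4899622+78558480=156952432 · T[17,13]:16*218400+4899622=8394022 · T[17,14]:16*6580+218400=323680 · T[17,15]:16*120+6580=8500 · T[17,16]:16*1+120=136 · T[17,17]:16*0+1=1
[18] T[18,13]:17*8394022+156952432=299650806 · T[18,14]:17*323680+8394022=13896582 · T[18,15]:17*8500+323680=468180 · T[18,16]:17*136+8500=10812 · T[18,17]:17*1+136=153 · T[18,18]:17*0+1=1
[19] T[19,14]:18*13896582+299650806=549789282 · T[19,15]:18*468180+13896582=22323822 · T[19,16]:18*10812+468180=662796 · T[19,17]:18*153+10812=13566 · T[19,18]:18*1+153=171
[20] T[20,15]:19*22323822+549789282=973941900 · T[20,16]:19*662796+22323822=34916946 · T[20,17]:19*13566+662796=920550 · T[20,18]:19*171+13566=16815
Read c(20,15) = 973941900, c(20,16) = 34916946, c(20,17) = 920550, c(20,18) = 16815.

973941900, 34916946, 920550, 16815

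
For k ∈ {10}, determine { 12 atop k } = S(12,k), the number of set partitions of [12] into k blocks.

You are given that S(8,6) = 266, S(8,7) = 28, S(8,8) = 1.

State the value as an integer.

row 9: T[9][7]=7·28+266=462  T[9][8]=8·1+28=36  T[9][9]=9·0+1=1
row 10: T[10][8]=8·36+462=750  T[10][9]=9·1+36=45  T[10][10]=10·0+1=1
row 11: T[11][9]=9·45+750=1155  T[11][10]=10·1+45=55
row 12: T[12][10]=10·55+1155=1705
Read S(12,10) = 1705.

1705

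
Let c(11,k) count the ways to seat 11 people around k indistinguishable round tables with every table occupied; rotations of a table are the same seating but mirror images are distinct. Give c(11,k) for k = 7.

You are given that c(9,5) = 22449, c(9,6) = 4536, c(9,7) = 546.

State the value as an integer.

157773

row 10: T[10][6]=9·4536+22449=63273  T[10][7]=9·546+4536=9450
row 11: T[11][7]=10·9450+63273=157773
Read c(11,7) = 157773.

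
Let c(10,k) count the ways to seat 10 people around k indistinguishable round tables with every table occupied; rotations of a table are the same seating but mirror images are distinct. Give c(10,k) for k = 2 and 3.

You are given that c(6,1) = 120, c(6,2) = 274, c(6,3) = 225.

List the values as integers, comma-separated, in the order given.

1026576, 1172700

i=7: T(7,1)=0+6·120=720 | T(7,2)=120+6·274=1764 | T(7,3)=274+6·225=1624
i=8: T(8,1)=0+7·720=5040 | T(8,2)=720+7·1764=13068 | T(8,3)=1764+7·1624=13132
i=9: T(9,1)=0+8·5040=40320 | T(9,2)=5040+8·13068=109584 | T(9,3)=13068+8·13132=118124
i=10: T(10,2)=40320+9·109584=1026576 | T(10,3)=109584+9·118124=1172700
Read c(10,2) = 1026576, c(10,3) = 1172700.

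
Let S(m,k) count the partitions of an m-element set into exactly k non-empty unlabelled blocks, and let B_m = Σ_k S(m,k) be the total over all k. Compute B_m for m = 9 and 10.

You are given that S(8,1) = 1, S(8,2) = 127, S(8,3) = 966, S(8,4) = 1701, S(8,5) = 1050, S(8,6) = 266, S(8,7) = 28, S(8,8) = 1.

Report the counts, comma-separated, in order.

i=9: T(9,1)=0+1·1=1 | T(9,2)=1+2·127=255 | T(9,3)=127+3·966=3025 | T(9,4)=966+4·1701=7770 | T(9,5)=1701+5·1050=6951 | T(9,6)=1050+6·266=2646 | T(9,7)=266+7·28=462 | T(9,8)=28+8·1=36 | T(9,9)=1+9·0=1
i=10: T(10,1)=0+1·1=1 | T(10,2)=1+2·255=511 | T(10,3)=255+3·3025=9330 | T(10,4)=3025+4·7770=34105 | T(10,5)=7770+5·6951=42525 | T(10,6)=6951+6·2646=22827 | T(10,7)=2646+7·462=5880 | T(10,8)=462+8·36=750 | T(10,9)=36+9·1=45 | T(10,10)=1+10·0=1
B_9 = ΣS(9,k) = 1+255+3025+7770+6951+2646+462+36+1 = 21147
B_10 = ΣS(10,k) = 1+511+9330+34105+42525+22827+5880+750+45+1 = 115975

21147, 115975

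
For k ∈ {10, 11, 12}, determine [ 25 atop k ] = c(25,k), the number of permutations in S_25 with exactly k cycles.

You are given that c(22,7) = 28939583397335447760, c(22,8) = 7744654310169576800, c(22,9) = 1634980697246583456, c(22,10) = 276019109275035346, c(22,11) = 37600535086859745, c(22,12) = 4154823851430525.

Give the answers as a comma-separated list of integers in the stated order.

6508376179668146850000, 1014945527825214637300, 130770928736755873500

i=23: T(23,8)=28939583397335447760+22·7744654310169576800=199321978221066137360 | T(23,9)=7744654310169576800+22·1634980697246583456=43714229649594412832 | T(23,10)=1634980697246583456+22·276019109275035346=7707401101297361068 | T(23,11)=276019109275035346+22·37600535086859745=1103230881185949736 | T(23,12)=37600535086859745+22·4154823851430525=129006659818331295
i=24: T(24,9)=199321978221066137360+23·43714229649594412832=1204749260161737632496 | T(24,10)=43714229649594412832+23·7707401101297361068=220984454979433717396 | T(24,11)=7707401101297361068+23·1103230881185949736=33081711368574204996 | T(24,12)=1103230881185949736+23·129006659818331295=4070384057007569521
i=25: T(25,10)=1204749260161737632496+24·220984454979433717396=6508376179668146850000 | T(25,11)=220984454979433717396+24·33081711368574204996=1014945527825214637300 | T(25,12)=33081711368574204996+24·4070384057007569521=130770928736755873500
Read c(25,10) = 6508376179668146850000, c(25,11) = 1014945527825214637300, c(25,12) = 130770928736755873500.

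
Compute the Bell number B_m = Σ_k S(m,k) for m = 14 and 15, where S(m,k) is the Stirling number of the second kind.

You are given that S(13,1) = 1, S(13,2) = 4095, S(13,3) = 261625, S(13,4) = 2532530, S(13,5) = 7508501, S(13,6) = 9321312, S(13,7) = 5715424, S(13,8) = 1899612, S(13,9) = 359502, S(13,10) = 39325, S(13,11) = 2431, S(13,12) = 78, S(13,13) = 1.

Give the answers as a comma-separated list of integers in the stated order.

r14: T_14,1=1×1+0=1; T_14,2=2×4095+1=8191; T_14,3=3×261625+4095=788970; T_14,4=4×2532530+261625=10391745; T_14,5=5×7508501+2532530=40075035; T_14,6=6×9321312+7508501=63436373; T_14,7=7×5715424+9321312=49329280; T_14,8=8×1899612+5715424=20912320; T_14,9=9×359502+1899612=5135130; T_14,10=10×39325+359502=752752; T_14,11=11×2431+39325=66066; T_14,12=12×78+2431=3367; T_14,13=13×1+78=91; T_14,14=14×0+1=1
r15: T_15,1=1×1+0=1; T_15,2=2×8191+1=16383; T_15,3=3×788970+8191=2375101; T_15,4=4×10391745+788970=42355950; T_15,5=5×40075035+10391745=210766920; T_15,6=6×63436373+40075035=420693273; T_15,7=7×49329280+63436373=408741333; T_15,8=8×20912320+49329280=216627840; T_15,9=9×5135130+20912320=67128490; T_15,10=10×752752+5135130=12662650; T_15,11=11×66066+752752=1479478; T_15,12=12×3367+66066=106470; T_15,13=13×91+3367=4550; T_15,14=14×1+91=105; T_15,15=15×0+1=1
B_14 = ΣS(14,k) = 1+8191+788970+10391745+40075035+63436373+49329280+20912320+5135130+752752+66066+3367+91+1 = 190899322
B_15 = ΣS(15,k) = 1+16383+2375101+42355950+210766920+420693273+408741333+216627840+67128490+12662650+1479478+106470+4550+105+1 = 1382958545

190899322, 1382958545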